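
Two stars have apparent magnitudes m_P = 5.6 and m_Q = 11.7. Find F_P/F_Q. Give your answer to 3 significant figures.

Δm = 5.6 − (11.7) = -6.1
Flux ratio = 10^(−0.4 Δm) = 10^(−0.4 × -6.1) = 10^2.440 = 275.4

F_P/F_Q ≈ 275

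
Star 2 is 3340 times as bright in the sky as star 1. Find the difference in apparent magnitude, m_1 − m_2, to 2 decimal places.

m_1 − m_2 ≈ 8.81

Pogson: Δm = −2.5 log₁₀(ratio) = −2.5 log₁₀(3340) = −2.5 × 3.5237 = -8.809
Star 2 is brighter so has the smaller magnitude: m_1 − m_2 is positive.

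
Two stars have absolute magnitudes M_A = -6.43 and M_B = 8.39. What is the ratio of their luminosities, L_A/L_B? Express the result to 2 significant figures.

L_A/L_B ≈ 850000

ΔM = M_A − M_B = -14.82
L_A/L_B = 10^(−0.4 ΔM) = 10^5.928 = 847200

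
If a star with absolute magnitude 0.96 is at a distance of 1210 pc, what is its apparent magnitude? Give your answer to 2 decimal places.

m ≈ 11.37

m = M + 5 log₁₀ d − 5 = 0.96 + 5·3.0828 − 5 = 11.374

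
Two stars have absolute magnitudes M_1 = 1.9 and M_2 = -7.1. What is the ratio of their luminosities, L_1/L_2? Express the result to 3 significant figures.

ΔM = M_1 − M_2 = 9.0
L_1/L_2 = 10^(−0.4 ΔM) = 10^-3.600 = 2.512×10^-4

L_1/L_2 ≈ 2.51×10^-4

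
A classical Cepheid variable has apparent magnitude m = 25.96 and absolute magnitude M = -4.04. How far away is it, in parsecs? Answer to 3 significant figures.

d ≈ 1.00×10^7 pc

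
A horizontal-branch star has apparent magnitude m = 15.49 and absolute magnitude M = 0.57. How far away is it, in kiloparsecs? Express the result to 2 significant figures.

d ≈ 9.6 kpc

μ = m − M = 14.920
m − M = 5 log₁₀ d − 5
log₁₀ d = (m − M)/5 + 1 = 3.9840
d = 10^3.9840 = 9638 pc
= 9.638 kpc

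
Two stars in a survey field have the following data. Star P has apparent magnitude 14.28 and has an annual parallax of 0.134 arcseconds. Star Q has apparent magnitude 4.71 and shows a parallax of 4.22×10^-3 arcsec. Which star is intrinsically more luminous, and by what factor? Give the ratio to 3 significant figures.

Star P: d = 1/p = 1/0.134″ = 7.463 pc
Star P: M = m − 5 log₁₀ d + 5 = 14.28 − 5·0.8729 + 5 = 14.916
Star Q: d = 1/p = 1/4.22×10^-3″ = 237.0 pc
Star Q: M = m − 5 log₁₀ d + 5 = 4.71 − 5·2.3747 + 5 = -2.163
ΔM = M_P − M_Q = 14.916 − (-2.163) = 17.079; smaller M is more luminous → Star Q.
L ratio = 10^(0.4 |ΔM|) = 10^6.832 = 6.786×10^6

Star Q is more luminous, by a factor of 6.79×10^6.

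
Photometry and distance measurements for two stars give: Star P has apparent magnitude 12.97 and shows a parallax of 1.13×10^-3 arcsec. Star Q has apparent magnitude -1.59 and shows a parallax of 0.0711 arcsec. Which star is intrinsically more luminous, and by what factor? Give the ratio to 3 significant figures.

Star P: d = 1/p = 1/1.13×10^-3″ = 885.0 pc
Star P: M = m − 5 log₁₀ d + 5 = 12.97 − 5·2.9469 + 5 = 3.235
Star Q: d = 1/p = 1/0.0711″ = 14.06 pc
Star Q: M = m − 5 log₁₀ d + 5 = -1.59 − 5·1.1481 + 5 = -2.331
ΔM = M_P − M_Q = 3.235 − (-2.331) = 5.566; smaller M is more luminous → Star Q.
L ratio = 10^(0.4 |ΔM|) = 10^2.226 = 168.4

Star Q is more luminous, by a factor of 168.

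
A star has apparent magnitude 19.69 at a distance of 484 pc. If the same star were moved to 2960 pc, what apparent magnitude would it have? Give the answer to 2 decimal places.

m ≈ 23.62

Flux ∝ 1/d², so Δm = 5 log₁₀(d₂/d₁) = 5 log₁₀(2960/484) = 3.932
m₂ = m₁ + Δm = 19.69 + (3.932) = 23.622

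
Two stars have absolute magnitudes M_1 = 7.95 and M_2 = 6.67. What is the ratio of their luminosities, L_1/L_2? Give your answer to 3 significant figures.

ΔM = M_1 − M_2 = 1.28
L_1/L_2 = 10^(−0.4 ΔM) = 10^-0.512 = 0.3076

L_1/L_2 ≈ 0.308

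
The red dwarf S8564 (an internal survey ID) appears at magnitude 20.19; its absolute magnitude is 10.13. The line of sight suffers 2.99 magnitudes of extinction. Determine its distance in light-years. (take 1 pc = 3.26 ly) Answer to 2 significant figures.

d ≈ 850 ly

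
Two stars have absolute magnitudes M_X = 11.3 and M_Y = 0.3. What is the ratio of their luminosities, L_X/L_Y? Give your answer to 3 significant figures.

L_X/L_Y ≈ 3.98×10^-5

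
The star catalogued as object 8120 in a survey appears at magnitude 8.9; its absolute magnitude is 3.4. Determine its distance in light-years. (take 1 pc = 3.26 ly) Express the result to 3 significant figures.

d ≈ 410 ly

μ = m − M = 5.500
m − M = 5 log₁₀ d − 5
log₁₀ d = (m − M)/5 + 1 = 2.1000
d = 10^2.1000 = 125.9 pc
= 410.4 ly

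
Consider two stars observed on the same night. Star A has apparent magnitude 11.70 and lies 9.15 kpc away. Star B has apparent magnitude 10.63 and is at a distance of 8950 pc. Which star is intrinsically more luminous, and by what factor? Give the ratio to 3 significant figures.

Star A: d = 9.15 kpc = 9150 pc
Star A: M = m − 5 log₁₀ d + 5 = 11.70 − 5·3.9614 + 5 = -3.107
Star B: M = m − 5 log₁₀ d + 5 = 10.63 − 5·3.9518 + 5 = -4.129
ΔM = M_A − M_B = -3.107 − (-4.129) = 1.022; smaller M is more luminous → Star B.
L ratio = 10^(0.4 |ΔM|) = 10^0.409 = 2.563

Star B is more luminous, by a factor of 2.56.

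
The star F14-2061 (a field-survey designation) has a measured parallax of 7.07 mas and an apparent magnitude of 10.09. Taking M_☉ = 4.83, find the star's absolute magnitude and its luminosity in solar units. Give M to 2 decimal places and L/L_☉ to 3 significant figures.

d = 1/p = 1000/7.07 mas = 141.4 pc
M = m − 5 log₁₀ d + 5 = 10.09 − 5·2.1506 + 5 = 4.337
M − M_☉ = 4.337 − 4.83 = -0.493
L/L_☉ = 10^(−0.4 × -0.493) = 1.575

M ≈ 4.34; L/L_☉ ≈ 1.57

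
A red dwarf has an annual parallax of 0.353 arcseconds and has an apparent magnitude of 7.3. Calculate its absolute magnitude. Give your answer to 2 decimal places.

d = 1/p = 1/0.353″ = 2.833 pc
5 log₁₀(d/10 pc) = 5 log₁₀(2.833) − 5 = -2.739
M = m − 5 log₁₀(d/10) = 7.3 + 2.739 = 10.039

M ≈ 10.04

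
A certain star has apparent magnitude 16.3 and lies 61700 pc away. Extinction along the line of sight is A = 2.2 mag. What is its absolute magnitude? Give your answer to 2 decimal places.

5 log₁₀(d/10 pc) = 5 log₁₀(61700) − 5 = 18.951
M = m − 5 log₁₀(d/10) − A = 16.3 − 18.951 − 2.2 = -4.851

M ≈ -4.85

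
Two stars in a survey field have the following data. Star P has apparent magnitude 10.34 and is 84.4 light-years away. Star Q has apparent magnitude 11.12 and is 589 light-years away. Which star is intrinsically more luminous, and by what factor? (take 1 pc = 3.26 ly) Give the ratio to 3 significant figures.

Star Q is more luminous, by a factor of 23.7.

Star P: d = 84.4 ly / 3.26 = 25.89 pc
Star P: M = m − 5 log₁₀ d + 5 = 10.34 − 5·1.4131 + 5 = 8.274
Star Q: d = 589 ly / 3.26 = 180.7 pc
Star Q: M = m − 5 log₁₀ d + 5 = 11.12 − 5·2.2569 + 5 = 4.836
ΔM = M_P − M_Q = 8.274 − (4.836) = 3.439; smaller M is more luminous → Star Q.
L ratio = 10^(0.4 |ΔM|) = 10^1.376 = 23.74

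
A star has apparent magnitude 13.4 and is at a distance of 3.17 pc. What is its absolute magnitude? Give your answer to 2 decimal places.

5 log₁₀(d/10 pc) = 5 log₁₀(3.170) − 5 = -2.495
M = m − 5 log₁₀(d/10) = 13.4 + 2.495 = 15.895

M ≈ 15.89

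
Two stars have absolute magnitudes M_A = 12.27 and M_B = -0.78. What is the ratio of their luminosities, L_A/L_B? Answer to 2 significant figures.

L_A/L_B ≈ 6.0×10^-6

ΔM = M_A − M_B = 13.05
L_A/L_B = 10^(−0.4 ΔM) = 10^-5.220 = 6.026×10^-6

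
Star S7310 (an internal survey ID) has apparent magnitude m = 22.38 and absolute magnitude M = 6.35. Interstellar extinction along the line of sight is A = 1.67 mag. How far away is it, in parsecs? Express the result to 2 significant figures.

m − M = 5 log₁₀(d/10 pc) + A  ⇒  22.38 − (6.35) − 1.67 = 5 log₁₀(d/10)
14.360 = 5 log₁₀(d/10)
log₁₀ d = (m − M − A)/5 + 1 = 3.8720
d = 10^3.8720 = 7447 pc

d ≈ 7400 pc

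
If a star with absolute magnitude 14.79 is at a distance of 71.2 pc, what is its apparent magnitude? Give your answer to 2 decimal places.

m ≈ 19.05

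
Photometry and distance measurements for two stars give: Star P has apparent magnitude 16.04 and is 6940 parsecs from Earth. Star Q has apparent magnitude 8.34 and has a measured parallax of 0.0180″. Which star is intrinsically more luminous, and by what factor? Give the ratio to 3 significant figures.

Star P: M = m − 5 log₁₀ d + 5 = 16.04 − 5·3.8414 + 5 = 1.833
Star Q: d = 1/p = 1/0.0180″ = 55.56 pc
Star Q: M = m − 5 log₁₀ d + 5 = 8.34 − 5·1.7447 + 5 = 4.616
ΔM = M_P − M_Q = 1.833 − (4.616) = -2.783; smaller M is more luminous → Star P.
L ratio = 10^(0.4 |ΔM|) = 10^1.113 = 12.98

Star P is more luminous, by a factor of 13.0.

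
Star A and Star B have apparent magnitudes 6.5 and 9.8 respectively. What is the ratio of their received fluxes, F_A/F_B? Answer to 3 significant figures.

Magnitude difference = -3.3
Flux ratio = 10^(−0.4 Δm) = 10^(−0.4 × -3.3) = 10^1.320 = 20.89

F_A/F_B ≈ 20.9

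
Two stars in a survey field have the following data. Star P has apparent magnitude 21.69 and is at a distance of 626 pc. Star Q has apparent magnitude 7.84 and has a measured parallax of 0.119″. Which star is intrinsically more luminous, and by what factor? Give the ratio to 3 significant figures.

Star P: M = m − 5 log₁₀ d + 5 = 21.69 − 5·2.7966 + 5 = 12.707
Star Q: d = 1/p = 1/0.119″ = 8.403 pc
Star Q: M = m − 5 log₁₀ d + 5 = 7.84 − 5·0.9245 + 5 = 8.218
ΔM = M_P − M_Q = 12.707 − (8.218) = 4.489; smaller M is more luminous → Star Q.
L ratio = 10^(0.4 |ΔM|) = 10^1.796 = 62.48

Star Q is more luminous, by a factor of 62.5.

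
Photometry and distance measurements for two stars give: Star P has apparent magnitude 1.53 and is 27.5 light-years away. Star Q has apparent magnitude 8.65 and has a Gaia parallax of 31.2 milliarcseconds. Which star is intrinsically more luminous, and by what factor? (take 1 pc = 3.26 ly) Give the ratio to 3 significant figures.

Star P: d = 27.5 ly / 3.26 = 8.436 pc
Star P: M = m − 5 log₁₀ d + 5 = 1.53 − 5·0.9261 + 5 = 1.899
Star Q: p = 31.2 mas = 0.0312″ → d = 1/p = 32.05 pc
Star Q: M = m − 5 log₁₀ d + 5 = 8.65 − 5·1.5058 + 5 = 6.121
ΔM = M_P − M_Q = 1.899 − (6.121) = -4.221; smaller M is more luminous → Star P.
L ratio = 10^(0.4 |ΔM|) = 10^1.689 = 48.81

Star P is more luminous, by a factor of 48.8.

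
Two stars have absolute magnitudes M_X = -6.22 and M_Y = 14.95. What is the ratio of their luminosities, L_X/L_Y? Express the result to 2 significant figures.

L_X/L_Y ≈ 2.9×10^8

ΔM = M_X − M_Y = -21.17
L_X/L_Y = 10^(−0.4 ΔM) = 10^8.468 = 2.938×10^8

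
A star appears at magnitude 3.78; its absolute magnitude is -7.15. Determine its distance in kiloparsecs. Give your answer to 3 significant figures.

d ≈ 1.53 kpc

μ = m − M = 10.930
m − M = 5 log₁₀ d − 5
log₁₀ d = (m − M)/5 + 1 = 3.1860
d = 10^3.1860 = 1535 pc
= 1.535 kpc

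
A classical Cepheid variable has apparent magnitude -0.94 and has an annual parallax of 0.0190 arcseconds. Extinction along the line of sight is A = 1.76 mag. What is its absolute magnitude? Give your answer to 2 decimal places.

M ≈ -6.31

d = 1/p = 1/0.0190″ = 52.63 pc
5 log₁₀(d/10 pc) = 5 log₁₀(52.63) − 5 = 3.606
M = m − 5 log₁₀(d/10) − A = -0.94 − 3.606 − 1.76 = -6.306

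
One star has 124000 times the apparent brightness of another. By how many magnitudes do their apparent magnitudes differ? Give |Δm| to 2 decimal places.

Pogson: Δm = −2.5 log₁₀(ratio) = −2.5 log₁₀(124000) = −2.5 × 5.0934 = -12.734

|Δm| ≈ 12.73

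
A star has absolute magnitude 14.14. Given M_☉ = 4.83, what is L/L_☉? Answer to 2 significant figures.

M − M_☉ = 14.14 − 4.83 = 9.310
L/L_☉ = 10^(−0.4 (M − M_☉)) = 10^-3.724 = 1.888×10^-4

L/L_☉ ≈ 1.9×10^-4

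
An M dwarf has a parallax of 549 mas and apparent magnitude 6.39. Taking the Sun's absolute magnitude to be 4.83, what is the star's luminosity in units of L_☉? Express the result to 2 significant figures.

d = 1/p = 1000/549 mas = 1.821 pc
M = m − 5 log₁₀ d + 5 = 6.39 − 5·0.2604 + 5 = 10.088
M − M_☉ = 10.088 − 4.83 = 5.258
L/L_☉ = 10^(−0.4 × 5.258) = 7.886×10^-3

L/L_☉ ≈ 7.9×10^-3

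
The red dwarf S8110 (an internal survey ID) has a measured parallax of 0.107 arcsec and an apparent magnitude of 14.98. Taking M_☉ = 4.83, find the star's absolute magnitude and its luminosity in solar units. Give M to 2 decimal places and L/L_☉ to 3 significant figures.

M ≈ 15.13; L/L_☉ ≈ 7.61×10^-5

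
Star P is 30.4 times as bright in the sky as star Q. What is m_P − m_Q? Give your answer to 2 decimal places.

m_P − m_Q ≈ -3.71

Pogson: Δm = −2.5 log₁₀(ratio) = −2.5 log₁₀(30.4) = −2.5 × 1.4829 = -3.707
Star P is brighter, so it has the smaller magnitude: the difference is negative.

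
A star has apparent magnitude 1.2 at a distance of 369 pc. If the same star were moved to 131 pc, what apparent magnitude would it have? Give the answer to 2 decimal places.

m ≈ -1.05

Flux ∝ 1/d², so Δm = 5 log₁₀(d₂/d₁) = 5 log₁₀(131/369) = -2.249
m₂ = m₁ + Δm = 1.2 + (-2.249) = -1.049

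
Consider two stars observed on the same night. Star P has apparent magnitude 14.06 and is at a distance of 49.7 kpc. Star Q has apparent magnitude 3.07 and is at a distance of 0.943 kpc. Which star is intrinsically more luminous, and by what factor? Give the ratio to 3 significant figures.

Star Q is more luminous, by a factor of 8.96.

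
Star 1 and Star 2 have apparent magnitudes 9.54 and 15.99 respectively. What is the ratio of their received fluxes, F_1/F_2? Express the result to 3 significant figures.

F_1/F_2 ≈ 380

Δm = 9.54 − (15.99) = -6.45
Flux ratio = 10^(−0.4 Δm) = 10^(−0.4 × -6.45) = 10^2.580 = 380.2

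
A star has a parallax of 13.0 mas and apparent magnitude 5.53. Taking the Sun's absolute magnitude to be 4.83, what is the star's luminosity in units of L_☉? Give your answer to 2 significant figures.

L/L_☉ ≈ 31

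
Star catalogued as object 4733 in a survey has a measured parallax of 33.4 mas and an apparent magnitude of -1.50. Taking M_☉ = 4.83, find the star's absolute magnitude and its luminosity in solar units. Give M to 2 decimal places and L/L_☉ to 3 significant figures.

M ≈ -3.88; L/L_☉ ≈ 3050

d = 1/p = 1000/33.4 mas = 29.94 pc
M = m − 5 log₁₀ d + 5 = -1.50 − 5·1.4763 + 5 = -3.881
M − M_☉ = -3.881 − 4.83 = -8.711
L/L_☉ = 10^(−0.4 × -8.711) = 3051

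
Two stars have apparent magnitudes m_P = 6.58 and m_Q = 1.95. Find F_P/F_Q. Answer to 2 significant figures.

Δm = 6.58 − (1.95) = 4.63
Flux ratio = 10^(−0.4 Δm) = 10^(−0.4 × 4.63) = 10^-1.852 = 0.01406

F_P/F_Q ≈ 0.014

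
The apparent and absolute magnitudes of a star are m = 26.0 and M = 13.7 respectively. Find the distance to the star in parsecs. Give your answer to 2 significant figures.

d ≈ 2900 pc

μ = m − M = 12.300
m − M = 5 log₁₀ d − 5
log₁₀ d = (m − M)/5 + 1 = 3.4600
d = 10^3.4600 = 2884 pc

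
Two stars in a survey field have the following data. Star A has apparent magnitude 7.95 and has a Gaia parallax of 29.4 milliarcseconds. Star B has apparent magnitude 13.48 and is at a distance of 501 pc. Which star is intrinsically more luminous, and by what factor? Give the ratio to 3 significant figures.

Star A: p = 29.4 mas = 0.0294″ → d = 1/p = 34.01 pc
Star A: M = m − 5 log₁₀ d + 5 = 7.95 − 5·1.5317 + 5 = 5.292
Star B: M = m − 5 log₁₀ d + 5 = 13.48 − 5·2.6998 + 5 = 4.981
ΔM = M_A − M_B = 5.292 − (4.981) = 0.311; smaller M is more luminous → Star B.
L ratio = 10^(0.4 |ΔM|) = 10^0.124 = 1.332

Star B is more luminous, by a factor of 1.33.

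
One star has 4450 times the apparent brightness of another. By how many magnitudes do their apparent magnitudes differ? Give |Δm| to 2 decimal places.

|Δm| ≈ 9.12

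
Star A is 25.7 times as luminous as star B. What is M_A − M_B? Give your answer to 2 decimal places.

M_A − M_B ≈ -3.52

Pogson: ΔM = −2.5 log₁₀(ratio) = −2.5 log₁₀(25.7) = −2.5 × 1.4099 = -3.525
Star A is brighter, so it has the smaller magnitude: the difference is negative.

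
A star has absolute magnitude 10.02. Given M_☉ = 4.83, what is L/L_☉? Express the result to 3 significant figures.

L/L_☉ ≈ 8.39×10^-3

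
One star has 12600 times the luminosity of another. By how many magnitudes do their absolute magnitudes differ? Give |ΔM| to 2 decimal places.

Pogson: ΔM = −2.5 log₁₀(ratio) = −2.5 log₁₀(12600) = −2.5 × 4.1004 = -10.251

|ΔM| ≈ 10.25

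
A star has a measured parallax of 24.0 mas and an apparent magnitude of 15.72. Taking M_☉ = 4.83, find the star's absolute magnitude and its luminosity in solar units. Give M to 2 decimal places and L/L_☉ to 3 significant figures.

M ≈ 12.62; L/L_☉ ≈ 7.65×10^-4

d = 1/p = 1000/24.0 mas = 41.67 pc
M = m − 5 log₁₀ d + 5 = 15.72 − 5·1.6198 + 5 = 12.621
M − M_☉ = 12.621 − 4.83 = 7.791
L/L_☉ = 10^(−0.4 × 7.791) = 7.649×10^-4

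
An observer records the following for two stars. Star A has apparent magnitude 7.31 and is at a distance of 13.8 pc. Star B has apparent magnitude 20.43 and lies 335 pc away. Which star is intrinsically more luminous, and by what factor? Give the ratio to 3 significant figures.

Star A: M = m − 5 log₁₀ d + 5 = 7.31 − 5·1.1399 + 5 = 6.611
Star B: M = m − 5 log₁₀ d + 5 = 20.43 − 5·2.5250 + 5 = 12.805
ΔM = M_A − M_B = 6.611 − (12.805) = -6.194; smaller M is more luminous → Star A.
L ratio = 10^(0.4 |ΔM|) = 10^2.478 = 300.4

Star A is more luminous, by a factor of 300.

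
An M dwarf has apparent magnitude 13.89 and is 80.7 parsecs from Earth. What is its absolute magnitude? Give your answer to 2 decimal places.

M ≈ 9.36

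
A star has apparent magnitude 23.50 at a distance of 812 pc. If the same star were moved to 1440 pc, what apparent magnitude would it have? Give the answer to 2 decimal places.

m ≈ 24.74

Flux ∝ 1/d², so Δm = 5 log₁₀(d₂/d₁) = 5 log₁₀(1440/812) = 1.244
m₂ = m₁ + Δm = 23.50 + (1.244) = 24.744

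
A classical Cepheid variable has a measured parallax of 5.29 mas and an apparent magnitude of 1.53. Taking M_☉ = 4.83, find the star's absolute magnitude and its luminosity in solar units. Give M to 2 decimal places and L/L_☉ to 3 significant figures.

M ≈ -4.85; L/L_☉ ≈ 7470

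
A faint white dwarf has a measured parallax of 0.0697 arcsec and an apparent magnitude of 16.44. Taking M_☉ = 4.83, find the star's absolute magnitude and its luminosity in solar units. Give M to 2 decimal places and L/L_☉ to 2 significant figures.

d = 1/p = 1/0.0697″ = 14.35 pc
M = m − 5 log₁₀ d + 5 = 16.44 − 5·1.1568 + 5 = 15.656
M − M_☉ = 15.656 − 4.83 = 10.826
L/L_☉ = 10^(−0.4 × 10.826) = 4.672×10^-5

M ≈ 15.66; L/L_☉ ≈ 4.7×10^-5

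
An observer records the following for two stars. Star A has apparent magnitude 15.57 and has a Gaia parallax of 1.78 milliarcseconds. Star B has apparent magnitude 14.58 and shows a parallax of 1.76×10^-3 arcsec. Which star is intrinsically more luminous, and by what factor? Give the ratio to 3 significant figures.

Star B is more luminous, by a factor of 2.55.

Star A: p = 1.78 mas = 1.78×10^-3″ → d = 1/p = 561.8 pc
Star A: M = m − 5 log₁₀ d + 5 = 15.57 − 5·2.7496 + 5 = 6.822
Star B: d = 1/p = 1/1.76×10^-3″ = 568.2 pc
Star B: M = m − 5 log₁₀ d + 5 = 14.58 − 5·2.7545 + 5 = 5.808
ΔM = M_A − M_B = 6.822 − (5.808) = 1.015; smaller M is more luminous → Star B.
L ratio = 10^(0.4 |ΔM|) = 10^0.406 = 2.546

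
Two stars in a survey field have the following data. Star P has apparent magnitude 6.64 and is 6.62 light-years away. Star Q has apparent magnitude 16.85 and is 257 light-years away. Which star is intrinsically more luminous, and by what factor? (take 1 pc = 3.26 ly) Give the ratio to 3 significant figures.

Star P: d = 6.62 ly / 3.26 = 2.031 pc
Star P: M = m − 5 log₁₀ d + 5 = 6.64 − 5·0.3076 + 5 = 10.102
Star Q: d = 257 ly / 3.26 = 78.83 pc
Star Q: M = m − 5 log₁₀ d + 5 = 16.85 − 5·1.8967 + 5 = 12.366
ΔM = M_P − M_Q = 10.102 − (12.366) = -2.265; smaller M is more luminous → Star P.
L ratio = 10^(0.4 |ΔM|) = 10^0.906 = 8.051

Star P is more luminous, by a factor of 8.05.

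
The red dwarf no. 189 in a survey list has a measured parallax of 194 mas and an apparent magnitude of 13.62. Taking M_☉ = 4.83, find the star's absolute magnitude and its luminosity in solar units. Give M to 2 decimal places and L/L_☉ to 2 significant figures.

d = 1/p = 1000/194 mas = 5.155 pc
M = m − 5 log₁₀ d + 5 = 13.62 − 5·0.7122 + 5 = 15.059
M − M_☉ = 15.059 − 4.83 = 10.229
L/L_☉ = 10^(−0.4 × 10.229) = 8.098×10^-5

M ≈ 15.06; L/L_☉ ≈ 8.1×10^-5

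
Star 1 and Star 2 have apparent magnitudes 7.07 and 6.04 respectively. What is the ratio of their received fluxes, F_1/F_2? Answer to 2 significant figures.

Δm = 7.07 − (6.04) = 1.03
Flux ratio = 10^(−0.4 Δm) = 10^(−0.4 × 1.03) = 10^-0.412 = 0.3873

F_1/F_2 ≈ 0.39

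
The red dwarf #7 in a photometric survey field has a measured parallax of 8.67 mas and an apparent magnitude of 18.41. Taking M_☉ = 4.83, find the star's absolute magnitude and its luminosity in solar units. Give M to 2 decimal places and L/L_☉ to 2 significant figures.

M ≈ 13.10; L/L_☉ ≈ 4.9×10^-4

d = 1/p = 1000/8.67 mas = 115.3 pc
M = m − 5 log₁₀ d + 5 = 18.41 − 5·2.0620 + 5 = 13.100
M − M_☉ = 13.100 − 4.83 = 8.270
L/L_☉ = 10^(−0.4 × 8.270) = 4.920×10^-4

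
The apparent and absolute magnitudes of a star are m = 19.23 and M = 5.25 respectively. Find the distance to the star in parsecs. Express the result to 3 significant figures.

d ≈ 6250 pc

μ = m − M = 13.980
m − M = 5 log₁₀ d − 5
log₁₀ d = (m − M)/5 + 1 = 3.7960
d = 10^3.7960 = 6252 pc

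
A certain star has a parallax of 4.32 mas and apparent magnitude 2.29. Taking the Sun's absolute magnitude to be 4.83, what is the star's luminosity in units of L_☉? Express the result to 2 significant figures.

L/L_☉ ≈ 5600

d = 1/p = 1000/4.32 mas = 231.5 pc
M = m − 5 log₁₀ d + 5 = 2.29 − 5·2.3645 + 5 = -4.533
M − M_☉ = -4.533 − 4.83 = -9.363
L/L_☉ = 10^(−0.4 × -9.363) = 5559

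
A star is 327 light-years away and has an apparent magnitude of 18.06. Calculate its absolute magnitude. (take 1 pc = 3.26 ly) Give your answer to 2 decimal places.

M ≈ 13.05

d = 327 ly / 3.26 = 100.3 pc
5 log₁₀(d/10 pc) = 5 log₁₀(100.3) − 5 = 5.007
M = m − 5 log₁₀(d/10) = 18.06 − 5.007 = 13.053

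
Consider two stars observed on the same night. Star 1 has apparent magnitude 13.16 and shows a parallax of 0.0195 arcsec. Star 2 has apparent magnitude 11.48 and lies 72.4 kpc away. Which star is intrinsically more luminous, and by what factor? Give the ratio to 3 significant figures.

Star 2 is more luminous, by a factor of 9.37×10^6.

Star 1: d = 1/p = 1/0.0195″ = 51.28 pc
Star 1: M = m − 5 log₁₀ d + 5 = 13.16 − 5·1.7100 + 5 = 9.610
Star 2: d = 72.4 kpc = 72400 pc
Star 2: M = m − 5 log₁₀ d + 5 = 11.48 − 5·4.8597 + 5 = -7.819
ΔM = M_1 − M_2 = 9.610 − (-7.819) = 17.429; smaller M is more luminous → Star 2.
L ratio = 10^(0.4 |ΔM|) = 10^6.972 = 9.366×10^6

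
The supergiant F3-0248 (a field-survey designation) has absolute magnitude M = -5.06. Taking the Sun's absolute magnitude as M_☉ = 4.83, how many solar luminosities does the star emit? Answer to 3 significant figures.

L/L_☉ ≈ 9040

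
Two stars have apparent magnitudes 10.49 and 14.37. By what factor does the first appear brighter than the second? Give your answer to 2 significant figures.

36

Δm = 10.49 − (14.37) = -3.88
Flux ratio = 10^(−0.4 Δm) = 10^(−0.4 × -3.88) = 10^1.552 = 35.65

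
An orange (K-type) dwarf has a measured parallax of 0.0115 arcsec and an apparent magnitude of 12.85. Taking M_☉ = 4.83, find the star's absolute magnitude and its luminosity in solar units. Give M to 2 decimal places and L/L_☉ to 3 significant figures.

M ≈ 8.15; L/L_☉ ≈ 0.0468

d = 1/p = 1/0.0115″ = 86.96 pc
M = m − 5 log₁₀ d + 5 = 12.85 − 5·1.9393 + 5 = 8.153
M − M_☉ = 8.153 − 4.83 = 3.323
L/L_☉ = 10^(−0.4 × 3.323) = 0.04684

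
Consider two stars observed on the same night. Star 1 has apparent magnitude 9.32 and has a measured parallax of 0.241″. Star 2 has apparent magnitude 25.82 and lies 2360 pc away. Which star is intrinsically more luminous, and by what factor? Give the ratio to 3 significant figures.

Star 1 is more luminous, by a factor of 12.3.

Star 1: d = 1/p = 1/0.241″ = 4.149 pc
Star 1: M = m − 5 log₁₀ d + 5 = 9.32 − 5·0.6180 + 5 = 11.230
Star 2: M = m − 5 log₁₀ d + 5 = 25.82 − 5·3.3729 + 5 = 13.955
ΔM = M_1 − M_2 = 11.230 − (13.955) = -2.725; smaller M is more luminous → Star 1.
L ratio = 10^(0.4 |ΔM|) = 10^1.090 = 12.31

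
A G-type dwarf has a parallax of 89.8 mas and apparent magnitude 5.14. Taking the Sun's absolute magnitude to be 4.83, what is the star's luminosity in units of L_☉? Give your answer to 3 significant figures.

L/L_☉ ≈ 0.932

d = 1/p = 1000/89.8 mas = 11.14 pc
M = m − 5 log₁₀ d + 5 = 5.14 − 5·1.0467 + 5 = 4.906
M − M_☉ = 4.906 − 4.83 = 0.076
L/L_☉ = 10^(−0.4 × 0.076) = 0.9321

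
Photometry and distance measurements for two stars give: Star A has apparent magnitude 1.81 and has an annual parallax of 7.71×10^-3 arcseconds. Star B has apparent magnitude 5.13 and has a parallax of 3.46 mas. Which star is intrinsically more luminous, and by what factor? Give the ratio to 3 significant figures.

Star A: d = 1/p = 1/7.71×10^-3″ = 129.7 pc
Star A: M = m − 5 log₁₀ d + 5 = 1.81 − 5·2.1129 + 5 = -3.755
Star B: p = 3.46 mas = 3.46×10^-3″ → d = 1/p = 289.0 pc
Star B: M = m − 5 log₁₀ d + 5 = 5.13 − 5·2.4609 + 5 = -2.175
ΔM = M_A − M_B = -3.755 − (-2.175) = -1.580; smaller M is more luminous → Star A.
L ratio = 10^(0.4 |ΔM|) = 10^0.632 = 4.286

Star A is more luminous, by a factor of 4.29.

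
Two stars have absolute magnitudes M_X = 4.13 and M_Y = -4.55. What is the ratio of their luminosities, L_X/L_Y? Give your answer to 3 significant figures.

ΔM = M_X − M_Y = 8.68
L_X/L_Y = 10^(−0.4 ΔM) = 10^-3.472 = 3.373×10^-4

L_X/L_Y ≈ 3.37×10^-4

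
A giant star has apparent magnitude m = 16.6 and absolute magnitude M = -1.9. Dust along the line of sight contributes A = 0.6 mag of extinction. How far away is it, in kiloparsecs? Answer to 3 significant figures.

m − M = 5 log₁₀(d/10 pc) + A  ⇒  16.6 − (-1.9) − 0.6 = 5 log₁₀(d/10)
17.900 = 5 log₁₀(d/10)
log₁₀ d = (m − M − A)/5 + 1 = 4.5800
d = 10^4.5800 = 38020 pc
= 38.02 kpc

d ≈ 38.0 kpc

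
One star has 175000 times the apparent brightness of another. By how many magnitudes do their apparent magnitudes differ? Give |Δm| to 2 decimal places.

|Δm| ≈ 13.11

Pogson: Δm = −2.5 log₁₀(ratio) = −2.5 log₁₀(175000) = −2.5 × 5.2430 = -13.108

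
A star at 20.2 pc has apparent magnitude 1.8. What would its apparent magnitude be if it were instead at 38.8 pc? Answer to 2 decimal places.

m ≈ 3.22

Flux ∝ 1/d², so Δm = 5 log₁₀(d₂/d₁) = 5 log₁₀(38.8/20.2) = 1.417
m₂ = m₁ + Δm = 1.8 + (1.417) = 3.217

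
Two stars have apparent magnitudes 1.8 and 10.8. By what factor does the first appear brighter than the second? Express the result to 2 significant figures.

4000

Magnitude difference = -9.0
Flux ratio = 10^(−0.4 Δm) = 10^(−0.4 × -9.0) = 10^3.600 = 3981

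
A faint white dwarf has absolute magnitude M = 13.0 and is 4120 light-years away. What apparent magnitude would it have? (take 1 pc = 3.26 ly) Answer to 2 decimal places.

d = 4120 ly / 3.26 = 1264 pc
m = M + 5 log₁₀ d − 5 = 13.0 + 5·3.1017 − 5 = 23.508

m ≈ 23.51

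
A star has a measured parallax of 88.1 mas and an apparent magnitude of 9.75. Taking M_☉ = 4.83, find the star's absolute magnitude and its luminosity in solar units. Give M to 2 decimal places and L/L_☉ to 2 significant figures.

M ≈ 9.47; L/L_☉ ≈ 0.014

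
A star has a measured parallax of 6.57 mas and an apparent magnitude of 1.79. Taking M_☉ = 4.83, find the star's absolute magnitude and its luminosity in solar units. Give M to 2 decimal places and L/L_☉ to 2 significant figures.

M ≈ -4.12; L/L_☉ ≈ 3800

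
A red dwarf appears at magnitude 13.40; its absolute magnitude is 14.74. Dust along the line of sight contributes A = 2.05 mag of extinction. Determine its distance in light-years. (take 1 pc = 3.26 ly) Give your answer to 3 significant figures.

d ≈ 6.84 ly

m − M = 5 log₁₀(d/10 pc) + A  ⇒  13.40 − (14.74) − 2.05 = 5 log₁₀(d/10)
-3.390 = 5 log₁₀(d/10)
log₁₀ d = (m − M − A)/5 + 1 = 0.3220
d = 10^0.3220 = 2.099 pc
= 6.843 ly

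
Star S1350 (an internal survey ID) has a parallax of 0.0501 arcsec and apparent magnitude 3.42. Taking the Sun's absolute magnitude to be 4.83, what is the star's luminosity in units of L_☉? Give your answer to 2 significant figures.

L/L_☉ ≈ 15

d = 1/p = 1/0.0501″ = 19.96 pc
M = m − 5 log₁₀ d + 5 = 3.42 − 5·1.3002 + 5 = 1.919
M − M_☉ = 1.919 − 4.83 = -2.911
L/L_☉ = 10^(−0.4 × -2.911) = 14.60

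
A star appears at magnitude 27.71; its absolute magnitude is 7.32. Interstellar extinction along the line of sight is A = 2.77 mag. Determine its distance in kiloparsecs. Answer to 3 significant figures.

m − M = 5 log₁₀(d/10 pc) + A  ⇒  27.71 − (7.32) − 2.77 = 5 log₁₀(d/10)
17.620 = 5 log₁₀(d/10)
log₁₀ d = (m − M − A)/5 + 1 = 4.5240
d = 10^4.5240 = 33420 pc
= 33.42 kpc

d ≈ 33.4 kpc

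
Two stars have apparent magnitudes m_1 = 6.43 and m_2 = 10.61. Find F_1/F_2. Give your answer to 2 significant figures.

F_1/F_2 ≈ 47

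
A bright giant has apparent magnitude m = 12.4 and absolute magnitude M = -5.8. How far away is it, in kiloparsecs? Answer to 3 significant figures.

d ≈ 43.7 kpc

Distance modulus: m − M = 12.4 − (-5.8) = 18.200
m − M = 5 log₁₀ d − 5
log₁₀ d = (m − M)/5 + 1 = 4.6400
d = 10^4.6400 = 43650 pc
= 43.65 kpc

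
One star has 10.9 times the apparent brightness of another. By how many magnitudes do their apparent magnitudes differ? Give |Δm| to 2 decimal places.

Pogson: Δm = −2.5 log₁₀(ratio) = −2.5 log₁₀(10.9) = −2.5 × 1.0374 = -2.594

|Δm| ≈ 2.59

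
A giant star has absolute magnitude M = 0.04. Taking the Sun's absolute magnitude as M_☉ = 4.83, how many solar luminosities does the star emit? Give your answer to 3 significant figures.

M − M_☉ = 0.04 − 4.83 = -4.790
L/L_☉ = 10^(−0.4 (M − M_☉)) = 10^1.916 = 82.41

L/L_☉ ≈ 82.4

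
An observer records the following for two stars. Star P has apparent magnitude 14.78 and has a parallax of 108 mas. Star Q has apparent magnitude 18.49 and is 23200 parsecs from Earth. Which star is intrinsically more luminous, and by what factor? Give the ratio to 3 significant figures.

Star Q is more luminous, by a factor of 206000.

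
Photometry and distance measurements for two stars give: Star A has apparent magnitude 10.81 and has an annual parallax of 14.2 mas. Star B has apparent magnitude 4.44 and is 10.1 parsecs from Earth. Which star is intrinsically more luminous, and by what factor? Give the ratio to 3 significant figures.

Star B is more luminous, by a factor of 7.26.

Star A: p = 14.2 mas = 0.0142″ → d = 1/p = 70.42 pc
Star A: M = m − 5 log₁₀ d + 5 = 10.81 − 5·1.8477 + 5 = 6.571
Star B: M = m − 5 log₁₀ d + 5 = 4.44 − 5·1.0043 + 5 = 4.418
ΔM = M_A − M_B = 6.571 − (4.418) = 2.153; smaller M is more luminous → Star B.
L ratio = 10^(0.4 |ΔM|) = 10^0.861 = 7.265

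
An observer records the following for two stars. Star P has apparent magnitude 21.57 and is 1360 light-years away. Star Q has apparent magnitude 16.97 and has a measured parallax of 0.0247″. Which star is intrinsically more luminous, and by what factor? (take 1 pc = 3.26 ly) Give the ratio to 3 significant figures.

Star P is more luminous, by a factor of 1.53.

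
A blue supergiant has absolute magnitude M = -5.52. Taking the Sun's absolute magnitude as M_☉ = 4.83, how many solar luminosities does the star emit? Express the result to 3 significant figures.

L/L_☉ ≈ 13800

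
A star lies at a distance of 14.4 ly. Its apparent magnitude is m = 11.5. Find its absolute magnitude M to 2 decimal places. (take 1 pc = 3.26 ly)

d = 14.4 ly / 3.26 = 4.417 pc
5 log₁₀(d/10 pc) = 5 log₁₀(4.417) − 5 = -1.774
M = m − 5 log₁₀(d/10) = 11.5 + 1.774 = 13.274

M ≈ 13.27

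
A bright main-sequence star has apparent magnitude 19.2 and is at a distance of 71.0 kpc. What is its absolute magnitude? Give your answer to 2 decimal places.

M ≈ -0.06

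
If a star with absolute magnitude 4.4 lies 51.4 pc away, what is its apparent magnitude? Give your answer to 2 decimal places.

m ≈ 7.95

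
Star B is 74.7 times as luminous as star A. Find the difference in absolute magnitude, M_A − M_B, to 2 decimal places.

Pogson: ΔM = −2.5 log₁₀(ratio) = −2.5 log₁₀(74.7) = −2.5 × 1.8733 = -4.683
Star B is brighter so has the smaller magnitude: M_A − M_B is positive.

M_A − M_B ≈ 4.68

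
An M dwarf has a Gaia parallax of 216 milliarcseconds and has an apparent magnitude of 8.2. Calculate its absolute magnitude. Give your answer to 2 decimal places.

M ≈ 9.87

p = 216 mas = 0.216″ → d = 1/p = 4.630 pc
5 log₁₀(d/10 pc) = 5 log₁₀(4.630) − 5 = -1.672
M = m − 5 log₁₀(d/10) = 8.2 + 1.672 = 9.872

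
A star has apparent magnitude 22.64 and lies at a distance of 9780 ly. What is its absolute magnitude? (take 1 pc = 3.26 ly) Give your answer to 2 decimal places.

d = 9780 ly / 3.26 = 3000 pc
5 log₁₀(d/10 pc) = 5 log₁₀(3000) − 5 = 12.386
M = m − 5 log₁₀(d/10) = 22.64 − 12.386 = 10.254

M ≈ 10.25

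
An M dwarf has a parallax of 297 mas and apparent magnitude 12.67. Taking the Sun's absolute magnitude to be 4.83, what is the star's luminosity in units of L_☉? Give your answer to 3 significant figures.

d = 1/p = 1000/297 mas = 3.367 pc
M = m − 5 log₁₀ d + 5 = 12.67 − 5·0.5272 + 5 = 15.034
M − M_☉ = 15.034 − 4.83 = 10.204
L/L_☉ = 10^(−0.4 × 10.204) = 8.289×10^-5

L/L_☉ ≈ 8.29×10^-5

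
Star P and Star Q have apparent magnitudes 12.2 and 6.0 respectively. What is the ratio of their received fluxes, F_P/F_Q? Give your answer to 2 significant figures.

Δm = 12.2 − (6.0) = 6.2
Flux ratio = 10^(−0.4 Δm) = 10^(−0.4 × 6.2) = 10^-2.480 = 3.311×10^-3

F_P/F_Q ≈ 3.3×10^-3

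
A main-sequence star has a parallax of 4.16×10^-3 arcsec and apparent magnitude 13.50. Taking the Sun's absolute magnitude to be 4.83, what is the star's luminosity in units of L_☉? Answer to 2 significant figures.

d = 1/p = 1/4.16×10^-3″ = 240.4 pc
M = m − 5 log₁₀ d + 5 = 13.50 − 5·2.3809 + 5 = 6.595
M − M_☉ = 6.595 − 4.83 = 1.765
L/L_☉ = 10^(−0.4 × 1.765) = 0.1967

L/L_☉ ≈ 0.20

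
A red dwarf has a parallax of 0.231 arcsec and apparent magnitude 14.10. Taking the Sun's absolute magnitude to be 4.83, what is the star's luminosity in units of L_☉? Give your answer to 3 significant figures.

L/L_☉ ≈ 3.67×10^-5

d = 1/p = 1/0.231″ = 4.329 pc
M = m − 5 log₁₀ d + 5 = 14.10 − 5·0.6364 + 5 = 15.918
M − M_☉ = 15.918 − 4.83 = 11.088
L/L_☉ = 10^(−0.4 × 11.088) = 3.671×10^-5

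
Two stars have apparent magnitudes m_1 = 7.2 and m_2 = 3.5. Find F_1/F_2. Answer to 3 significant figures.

Δm = 7.2 − (3.5) = 3.7
Flux ratio = 10^(−0.4 Δm) = 10^(−0.4 × 3.7) = 10^-1.480 = 0.03311

F_1/F_2 ≈ 0.0331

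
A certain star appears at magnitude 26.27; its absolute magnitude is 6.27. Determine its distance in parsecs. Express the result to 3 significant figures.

Distance modulus: m − M = 26.27 − (6.27) = 20.000
m − M = 5 log₁₀ d − 5
log₁₀ d = (m − M)/5 + 1 = 5.0000
d = 10^5.0000 = 100000 pc

d ≈ 100000 pc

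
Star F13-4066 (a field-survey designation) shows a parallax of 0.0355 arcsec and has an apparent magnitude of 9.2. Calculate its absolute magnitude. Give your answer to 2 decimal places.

M ≈ 6.95

d = 1/p = 1/0.0355″ = 28.17 pc
5 log₁₀(d/10 pc) = 5 log₁₀(28.17) − 5 = 2.249
M = m − 5 log₁₀(d/10) = 9.2 − 2.249 = 6.951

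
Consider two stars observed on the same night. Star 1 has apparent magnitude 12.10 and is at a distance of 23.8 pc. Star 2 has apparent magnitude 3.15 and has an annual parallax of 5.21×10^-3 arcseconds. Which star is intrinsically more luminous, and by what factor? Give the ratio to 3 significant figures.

Star 2 is more luminous, by a factor of 247000.

Star 1: M = m − 5 log₁₀ d + 5 = 12.10 − 5·1.3766 + 5 = 10.217
Star 2: d = 1/p = 1/5.21×10^-3″ = 191.9 pc
Star 2: M = m − 5 log₁₀ d + 5 = 3.15 − 5·2.2832 + 5 = -3.266
ΔM = M_1 − M_2 = 10.217 − (-3.266) = 13.483; smaller M is more luminous → Star 2.
L ratio = 10^(0.4 |ΔM|) = 10^5.393 = 247300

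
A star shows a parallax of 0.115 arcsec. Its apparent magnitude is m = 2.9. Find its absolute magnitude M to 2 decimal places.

d = 1/p = 1/0.115″ = 8.696 pc
5 log₁₀(d/10 pc) = 5 log₁₀(8.696) − 5 = -0.303
M = m − 5 log₁₀(d/10) = 2.9 + 0.303 = 3.203

M ≈ 3.20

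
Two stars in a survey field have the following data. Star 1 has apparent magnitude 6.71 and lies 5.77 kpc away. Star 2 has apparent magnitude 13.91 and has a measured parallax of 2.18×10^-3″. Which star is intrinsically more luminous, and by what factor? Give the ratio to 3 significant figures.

Star 1: d = 5.77 kpc = 5770 pc
Star 1: M = m − 5 log₁₀ d + 5 = 6.71 − 5·3.7612 + 5 = -7.096
Star 2: d = 1/p = 1/2.18×10^-3″ = 458.7 pc
Star 2: M = m − 5 log₁₀ d + 5 = 13.91 − 5·2.6615 + 5 = 5.602
ΔM = M_1 − M_2 = -7.096 − (5.602) = -12.698; smaller M is more luminous → Star 1.
L ratio = 10^(0.4 |ΔM|) = 10^5.079 = 120000

Star 1 is more luminous, by a factor of 120000.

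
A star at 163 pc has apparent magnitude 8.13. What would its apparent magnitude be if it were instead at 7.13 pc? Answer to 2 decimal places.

Flux ∝ 1/d², so Δm = 5 log₁₀(d₂/d₁) = 5 log₁₀(7.13/163) = -6.795
m₂ = m₁ + Δm = 8.13 + (-6.795) = 1.335

m ≈ 1.33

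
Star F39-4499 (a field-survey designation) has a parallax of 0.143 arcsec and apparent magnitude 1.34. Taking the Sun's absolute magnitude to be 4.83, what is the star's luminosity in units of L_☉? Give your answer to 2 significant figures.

d = 1/p = 1/0.143″ = 6.993 pc
M = m − 5 log₁₀ d + 5 = 1.34 − 5·0.8447 + 5 = 2.117
M − M_☉ = 2.117 − 4.83 = -2.713
L/L_☉ = 10^(−0.4 × -2.713) = 12.17

L/L_☉ ≈ 12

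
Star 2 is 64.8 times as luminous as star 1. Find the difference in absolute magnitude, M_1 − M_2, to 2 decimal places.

Pogson: ΔM = −2.5 log₁₀(ratio) = −2.5 log₁₀(64.8) = −2.5 × 1.8116 = -4.529
Star 2 is brighter so has the smaller magnitude: M_1 − M_2 is positive.

M_1 − M_2 ≈ 4.53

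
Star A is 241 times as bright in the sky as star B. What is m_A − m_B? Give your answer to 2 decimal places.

m_A − m_B ≈ -5.96

Pogson: Δm = −2.5 log₁₀(ratio) = −2.5 log₁₀(241) = −2.5 × 2.3820 = -5.955
Star A is brighter, so it has the smaller magnitude: the difference is negative.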